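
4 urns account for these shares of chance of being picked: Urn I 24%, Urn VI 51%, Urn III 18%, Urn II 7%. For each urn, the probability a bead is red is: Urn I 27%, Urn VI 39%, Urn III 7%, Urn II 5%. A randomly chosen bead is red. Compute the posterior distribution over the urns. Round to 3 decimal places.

Prior × likelihood for each hypothesis:
  Urn I: 0.24 × 0.27 = 0.0648
  Urn VI: 0.51 × 0.39 = 0.1989
  Urn III: 0.18 × 0.07 = 0.0126
  Urn II: 0.07 × 0.05 = 0.0035
Total = 0.2798.
P(Urn I | red) = 0.0648/0.2798 ≈ 0.232
P(Urn VI | red) = 0.1989/0.2798 ≈ 0.711
P(Urn III | red) = 0.0126/0.2798 ≈ 0.045
P(Urn II | red) = 0.0035/0.2798 ≈ 0.013
(Check: 0.232+0.711+0.045+0.013 = 1.001.)

Urn I 0.232, Urn VI 0.711, Urn III 0.045, Urn II 0.013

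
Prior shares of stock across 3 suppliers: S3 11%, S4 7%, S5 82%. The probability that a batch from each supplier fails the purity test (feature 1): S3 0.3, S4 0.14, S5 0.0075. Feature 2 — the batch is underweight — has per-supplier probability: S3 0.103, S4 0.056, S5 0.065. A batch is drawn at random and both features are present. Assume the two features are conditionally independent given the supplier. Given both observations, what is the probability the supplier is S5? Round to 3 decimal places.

0.092

Prior × likelihood for each hypothesis:
  S3: 0.11 × 0.3 × 0.103 = 0.003399
  S4: 0.07 × 0.14 × 0.056 = 0.0005488
  S5: 0.82 × 0.0075 × 0.065 = 0.00039975
Normalizing constant = 0.00434755.
P(S5 | evidence) = 0.00039975 / 0.00434755 ≈ 0.092.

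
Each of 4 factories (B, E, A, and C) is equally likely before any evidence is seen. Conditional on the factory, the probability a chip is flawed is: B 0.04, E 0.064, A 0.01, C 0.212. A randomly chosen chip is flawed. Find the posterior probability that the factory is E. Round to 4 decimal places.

With a uniform prior (1/4 each), posterior ∝ likelihood:
  B: 0.04
  E: 0.064
  A: 0.01
  C: 0.212
Normalizing constant = 0.326.
P(E | evidence) = 0.064 / 0.326 ≈ 0.1963.

0.1963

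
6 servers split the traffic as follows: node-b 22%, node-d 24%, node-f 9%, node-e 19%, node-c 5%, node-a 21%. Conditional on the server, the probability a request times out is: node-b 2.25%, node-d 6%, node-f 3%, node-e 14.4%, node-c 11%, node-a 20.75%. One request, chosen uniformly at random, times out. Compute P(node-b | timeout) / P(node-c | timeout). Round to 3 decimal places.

0.900

Prior × likelihood for each hypothesis:
  node-b: 0.22 × 0.0225 = 0.00495
  node-d: 0.24 × 0.06 = 0.0144
  node-f: 0.09 × 0.03 = 0.0027
  node-e: 0.19 × 0.144 = 0.02736
  node-c: 0.05 × 0.11 = 0.0055
  node-a: 0.21 × 0.2075 = 0.043575
Total = 0.098485.
The ratio is 0.00495 / 0.0055 (the normalizer cancels) = 0.900.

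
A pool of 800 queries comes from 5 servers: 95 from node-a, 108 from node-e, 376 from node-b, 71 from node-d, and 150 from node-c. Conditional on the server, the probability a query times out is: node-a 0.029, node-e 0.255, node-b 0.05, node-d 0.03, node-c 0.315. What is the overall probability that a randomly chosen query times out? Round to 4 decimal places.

0.1231

Prior × likelihood for each hypothesis:
  node-a: 0.11875 × 0.029 = 0.00344375
  node-e: 0.135 × 0.255 = 0.034425
  node-b: 0.47 × 0.05 = 0.0235
  node-d: 0.08875 × 0.03 = 0.0026625
  node-c: 0.1875 × 0.315 = 0.0590625
P(timeout) = 0.00344375 + 0.034425 + 0.0235 + 0.0026625 + 0.0590625 = 0.12309375 → 0.1231.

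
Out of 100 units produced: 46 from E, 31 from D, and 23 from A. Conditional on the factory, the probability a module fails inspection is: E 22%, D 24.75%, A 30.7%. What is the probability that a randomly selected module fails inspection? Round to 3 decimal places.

0.249

By Bayes' rule, posterior ∝ prior × likelihood:
  E: 0.46 × 0.22 = 0.1012
  D: 0.31 × 0.2475 = 0.076725
  A: 0.23 × 0.307 = 0.07061
P(nonconforming) = 0.1012 + 0.076725 + 0.07061 = 0.248535 → 0.249.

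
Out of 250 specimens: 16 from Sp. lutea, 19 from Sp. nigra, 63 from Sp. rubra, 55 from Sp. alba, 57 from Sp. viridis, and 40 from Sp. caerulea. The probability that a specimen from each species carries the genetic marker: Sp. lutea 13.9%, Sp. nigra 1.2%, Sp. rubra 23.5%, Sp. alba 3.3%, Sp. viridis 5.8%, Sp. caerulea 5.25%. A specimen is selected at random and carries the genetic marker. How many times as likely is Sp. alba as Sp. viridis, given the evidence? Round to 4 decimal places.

0.5490

Prior × likelihood for each hypothesis:
  Sp. lutea: 0.064 × 0.139 = 0.008896
  Sp. nigra: 0.076 × 0.012 = 0.000912
  Sp. rubra: 0.252 × 0.235 = 0.05922
  Sp. alba: 0.22 × 0.033 = 0.00726
  Sp. viridis: 0.228 × 0.058 = 0.013224
  Sp. caerulea: 0.16 × 0.0525 = 0.0084
Normalizing constant = 0.097912.
The ratio is 0.00726 / 0.013224 (the normalizer cancels) = 0.5490.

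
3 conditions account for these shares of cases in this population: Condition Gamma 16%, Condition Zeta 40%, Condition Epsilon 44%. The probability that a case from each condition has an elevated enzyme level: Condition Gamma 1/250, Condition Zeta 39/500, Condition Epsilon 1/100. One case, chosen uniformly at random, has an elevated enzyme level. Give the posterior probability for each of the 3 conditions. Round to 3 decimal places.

Condition Gamma 0.018, Condition Zeta 0.861, Condition Epsilon 0.121

Unnormalized posteriors (prior × likelihood):
  Condition Gamma: 0.16 × 0.004 = 0.00064
  Condition Zeta: 0.4 × 0.078 = 0.0312
  Condition Epsilon: 0.44 × 0.01 = 0.0044
Total = 0.03624.
P(Condition Gamma | elevated) = 0.00064/0.03624 ≈ 0.018
P(Condition Zeta | elevated) = 0.0312/0.03624 ≈ 0.861
P(Condition Epsilon | elevated) = 0.0044/0.03624 ≈ 0.121
(Check: 0.018+0.861+0.121 = 1.000.)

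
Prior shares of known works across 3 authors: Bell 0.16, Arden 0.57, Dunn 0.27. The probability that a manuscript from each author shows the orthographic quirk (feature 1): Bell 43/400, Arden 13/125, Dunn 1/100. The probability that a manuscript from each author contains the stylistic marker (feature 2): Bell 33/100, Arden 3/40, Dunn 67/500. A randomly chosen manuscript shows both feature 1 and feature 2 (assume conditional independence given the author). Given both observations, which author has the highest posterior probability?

Unnormalized posteriors (prior × likelihood):
  Bell: 0.16 × 0.1075 × 0.33 = 0.005676
  Arden: 0.57 × 0.104 × 0.075 = 0.004446
  Dunn: 0.27 × 0.01 × 0.134 = 0.0003618
Sum = 0.0104838.
Largest term belongs to Bell, so Bell is most probable.

Bell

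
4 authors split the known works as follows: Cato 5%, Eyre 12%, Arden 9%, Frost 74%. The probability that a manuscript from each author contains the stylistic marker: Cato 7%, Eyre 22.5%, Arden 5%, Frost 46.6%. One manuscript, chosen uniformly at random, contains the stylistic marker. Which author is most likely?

Frost

By Bayes' rule, posterior ∝ prior × likelihood:
  Cato: 0.05 × 0.07 = 0.0035
  Eyre: 0.12 × 0.225 = 0.027
  Arden: 0.09 × 0.05 = 0.0045
  Frost: 0.74 × 0.466 = 0.34484
Normalizing constant = 0.37984.
Largest term belongs to Frost, so Frost is most probable.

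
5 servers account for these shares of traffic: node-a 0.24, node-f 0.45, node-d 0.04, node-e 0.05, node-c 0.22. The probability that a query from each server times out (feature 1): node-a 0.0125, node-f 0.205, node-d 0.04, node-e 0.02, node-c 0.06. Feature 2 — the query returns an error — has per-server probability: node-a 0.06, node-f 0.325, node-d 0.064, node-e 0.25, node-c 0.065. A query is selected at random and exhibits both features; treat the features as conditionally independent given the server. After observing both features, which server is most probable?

Unnormalized posteriors (prior × likelihood):
  node-a: 0.24 × 0.0125 × 0.06 = 0.00018
  node-f: 0.45 × 0.205 × 0.325 = 0.02998125
  node-d: 0.04 × 0.04 × 0.064 = 0.0001024
  node-e: 0.05 × 0.02 × 0.25 = 0.00025
  node-c: 0.22 × 0.06 × 0.065 = 0.000858
Normalizing constant = 0.03137165.
Largest term belongs to node-f, so node-f is most probable.

node-f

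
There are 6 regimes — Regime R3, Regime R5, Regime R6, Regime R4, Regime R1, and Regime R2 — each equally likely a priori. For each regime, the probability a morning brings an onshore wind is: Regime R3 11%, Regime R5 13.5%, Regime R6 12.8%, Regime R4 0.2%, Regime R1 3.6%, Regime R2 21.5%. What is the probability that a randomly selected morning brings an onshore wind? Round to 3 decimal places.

Since the prior is uniform, the posterior is proportional to the likelihood:
  Regime R3: 0.11
  Regime R5: 0.135
  Regime R6: 0.128
  Regime R4: 0.002
  Regime R1: 0.036
  Regime R2: 0.215
P(onshore) = (1/6) × (0.11 + 0.135 + 0.128 + 0.002 + 0.036 + 0.215) = 0.626/6 ≈ 0.104.

0.104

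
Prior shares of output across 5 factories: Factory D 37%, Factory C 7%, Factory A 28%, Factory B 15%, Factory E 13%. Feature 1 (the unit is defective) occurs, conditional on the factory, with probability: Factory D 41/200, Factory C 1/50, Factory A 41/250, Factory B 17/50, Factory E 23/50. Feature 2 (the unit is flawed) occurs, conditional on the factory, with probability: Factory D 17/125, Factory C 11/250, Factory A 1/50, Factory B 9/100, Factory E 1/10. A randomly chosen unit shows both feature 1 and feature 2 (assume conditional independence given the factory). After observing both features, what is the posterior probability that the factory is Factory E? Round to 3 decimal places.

0.273

Prior × likelihood for each hypothesis:
  Factory D: 0.37 × 0.205 × 0.136 = 0.0103156
  Factory C: 0.07 × 0.02 × 0.044 = 0.0000616
  Factory A: 0.28 × 0.164 × 0.02 = 0.0009184
  Factory B: 0.15 × 0.34 × 0.09 = 0.00459
  Factory E: 0.13 × 0.46 × 0.1 = 0.00598
Sum = 0.0218656.
P(Factory E | evidence) = 0.00598 / 0.0218656 ≈ 0.273.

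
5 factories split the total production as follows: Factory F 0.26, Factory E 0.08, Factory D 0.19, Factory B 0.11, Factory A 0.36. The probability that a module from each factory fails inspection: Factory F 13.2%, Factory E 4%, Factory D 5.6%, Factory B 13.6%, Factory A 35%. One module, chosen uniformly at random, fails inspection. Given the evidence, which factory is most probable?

Factory A

Unnormalized posteriors (prior × likelihood):
  Factory F: 0.26 × 0.132 = 0.03432
  Factory E: 0.08 × 0.04 = 0.0032
  Factory D: 0.19 × 0.056 = 0.01064
  Factory B: 0.11 × 0.136 = 0.01496
  Factory A: 0.36 × 0.35 = 0.126
Total = 0.18912.
Largest term belongs to Factory A, so Factory A is most probable.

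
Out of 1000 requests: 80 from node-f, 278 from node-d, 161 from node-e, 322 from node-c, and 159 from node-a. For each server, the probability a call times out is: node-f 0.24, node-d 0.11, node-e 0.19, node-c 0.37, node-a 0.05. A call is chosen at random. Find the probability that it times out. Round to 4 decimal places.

0.2075

Compute prior × likelihood for every hypothesis:
  node-f: 0.08 × 0.24 = 0.0192
  node-d: 0.278 × 0.11 = 0.03058
  node-e: 0.161 × 0.19 = 0.03059
  node-c: 0.322 × 0.37 = 0.11914
  node-a: 0.159 × 0.05 = 0.00795
P(timeout) = 0.0192 + 0.03058 + 0.03059 + 0.11914 + 0.00795 = 0.20746 → 0.2075.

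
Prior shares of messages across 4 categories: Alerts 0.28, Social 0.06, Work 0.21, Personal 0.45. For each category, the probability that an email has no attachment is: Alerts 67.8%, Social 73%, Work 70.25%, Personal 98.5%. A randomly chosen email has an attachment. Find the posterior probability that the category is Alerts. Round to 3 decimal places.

0.513

Taking complements, P(attachment | each) = Alerts 0.322, Social 0.27, Work 0.2975, Personal 0.015.
Compute prior × likelihood for every hypothesis:
  Alerts: 0.28 × 0.322 = 0.09016
  Social: 0.06 × 0.27 = 0.0162
  Work: 0.21 × 0.2975 = 0.062475
  Personal: 0.45 × 0.015 = 0.00675
Normalizing constant = 0.175585.
P(Alerts | evidence) = 0.09016 / 0.175585 ≈ 0.513.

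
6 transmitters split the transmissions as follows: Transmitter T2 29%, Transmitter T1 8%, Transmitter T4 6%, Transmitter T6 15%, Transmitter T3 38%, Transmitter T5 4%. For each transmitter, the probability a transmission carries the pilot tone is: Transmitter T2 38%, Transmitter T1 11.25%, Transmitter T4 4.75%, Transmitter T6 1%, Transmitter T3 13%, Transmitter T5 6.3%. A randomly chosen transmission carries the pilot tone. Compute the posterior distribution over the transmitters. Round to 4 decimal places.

Transmitter T2 0.6280, Transmitter T1 0.0513, Transmitter T4 0.0162, Transmitter T6 0.0085, Transmitter T3 0.2815, Transmitter T5 0.0144

Prior × likelihood for each hypothesis:
  Transmitter T2: 0.29 × 0.38 = 0.1102
  Transmitter T1: 0.08 × 0.1125 = 0.009
  Transmitter T4: 0.06 × 0.0475 = 0.00285
  Transmitter T6: 0.15 × 0.01 = 0.0015
  Transmitter T3: 0.38 × 0.13 = 0.0494
  Transmitter T5: 0.04 × 0.063 = 0.00252
Total = 0.17547.
P(Transmitter T2 | pilot) = 0.1102/0.17547 ≈ 0.6280
P(Transmitter T1 | pilot) = 0.009/0.17547 ≈ 0.0513
P(Transmitter T4 | pilot) = 0.00285/0.17547 ≈ 0.0162
P(Transmitter T6 | pilot) = 0.0015/0.17547 ≈ 0.0085
P(Transmitter T3 | pilot) = 0.0494/0.17547 ≈ 0.2815
P(Transmitter T5 | pilot) = 0.00252/0.17547 ≈ 0.0144
(Check: 0.6280+0.0513+0.0162+0.0085+0.2815+0.0144 = 0.9999.)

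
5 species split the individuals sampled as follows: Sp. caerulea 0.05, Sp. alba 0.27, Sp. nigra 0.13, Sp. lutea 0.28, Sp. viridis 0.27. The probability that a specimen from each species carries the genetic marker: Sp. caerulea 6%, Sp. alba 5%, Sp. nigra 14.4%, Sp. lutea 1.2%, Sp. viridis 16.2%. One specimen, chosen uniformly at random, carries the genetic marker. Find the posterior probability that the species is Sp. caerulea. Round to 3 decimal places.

0.036

Prior × likelihood for each hypothesis:
  Sp. caerulea: 0.05 × 0.06 = 0.003
  Sp. alba: 0.27 × 0.05 = 0.0135
  Sp. nigra: 0.13 × 0.144 = 0.01872
  Sp. lutea: 0.28 × 0.012 = 0.00336
  Sp. viridis: 0.27 × 0.162 = 0.04374
Normalizing constant = 0.08232.
P(Sp. caerulea | evidence) = 0.003 / 0.08232 ≈ 0.036.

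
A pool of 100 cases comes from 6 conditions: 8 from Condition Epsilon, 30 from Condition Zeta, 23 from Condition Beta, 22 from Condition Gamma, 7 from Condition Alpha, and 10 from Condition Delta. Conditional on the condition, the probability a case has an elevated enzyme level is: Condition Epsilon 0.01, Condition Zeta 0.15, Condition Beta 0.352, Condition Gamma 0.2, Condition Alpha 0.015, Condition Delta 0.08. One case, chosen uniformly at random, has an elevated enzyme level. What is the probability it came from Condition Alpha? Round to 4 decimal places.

0.0058

Prior × likelihood for each hypothesis:
  Condition Epsilon: 0.08 × 0.01 = 0.0008
  Condition Zeta: 0.3 × 0.15 = 0.045
  Condition Beta: 0.23 × 0.352 = 0.08096
  Condition Gamma: 0.22 × 0.2 = 0.044
  Condition Alpha: 0.07 × 0.015 = 0.00105
  Condition Delta: 0.1 × 0.08 = 0.008
Sum = 0.17981.
P(Condition Alpha | evidence) = 0.00105 / 0.17981 ≈ 0.0058.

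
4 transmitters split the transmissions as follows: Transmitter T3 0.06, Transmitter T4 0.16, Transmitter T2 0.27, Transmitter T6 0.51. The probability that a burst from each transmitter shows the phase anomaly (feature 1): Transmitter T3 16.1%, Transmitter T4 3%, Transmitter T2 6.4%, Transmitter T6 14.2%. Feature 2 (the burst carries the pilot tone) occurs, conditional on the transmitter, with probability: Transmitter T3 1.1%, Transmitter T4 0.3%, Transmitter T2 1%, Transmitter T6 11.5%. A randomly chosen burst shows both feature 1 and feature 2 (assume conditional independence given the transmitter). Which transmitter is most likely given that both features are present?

Transmitter T6

Compute prior × likelihood for every hypothesis:
  Transmitter T3: 0.06 × 0.161 × 0.011 = 0.00010626
  Transmitter T4: 0.16 × 0.03 × 0.003 = 0.0000144
  Transmitter T2: 0.27 × 0.064 × 0.01 = 0.0001728
  Transmitter T6: 0.51 × 0.142 × 0.115 = 0.0083283
Normalizing constant = 0.00862176.
Largest term belongs to Transmitter T6, so Transmitter T6 is most probable.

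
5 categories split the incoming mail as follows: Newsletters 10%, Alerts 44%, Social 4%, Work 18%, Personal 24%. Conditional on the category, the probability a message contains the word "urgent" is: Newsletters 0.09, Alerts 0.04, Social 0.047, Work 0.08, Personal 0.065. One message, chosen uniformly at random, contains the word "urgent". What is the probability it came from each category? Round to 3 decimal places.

By Bayes' rule, posterior ∝ prior × likelihood:
  Newsletters: 0.1 × 0.09 = 0.009
  Alerts: 0.44 × 0.04 = 0.0176
  Social: 0.04 × 0.047 = 0.00188
  Work: 0.18 × 0.08 = 0.0144
  Personal: 0.24 × 0.065 = 0.0156
Normalizing constant = 0.05848.
P(Newsletters | urgent-flag) = 0.009/0.05848 ≈ 0.154
P(Alerts | urgent-flag) = 0.0176/0.05848 ≈ 0.301
P(Social | urgent-flag) = 0.00188/0.05848 ≈ 0.032
P(Work | urgent-flag) = 0.0144/0.05848 ≈ 0.246
P(Personal | urgent-flag) = 0.0156/0.05848 ≈ 0.267

Newsletters 0.154, Alerts 0.301, Social 0.032, Work 0.246, Personal 0.267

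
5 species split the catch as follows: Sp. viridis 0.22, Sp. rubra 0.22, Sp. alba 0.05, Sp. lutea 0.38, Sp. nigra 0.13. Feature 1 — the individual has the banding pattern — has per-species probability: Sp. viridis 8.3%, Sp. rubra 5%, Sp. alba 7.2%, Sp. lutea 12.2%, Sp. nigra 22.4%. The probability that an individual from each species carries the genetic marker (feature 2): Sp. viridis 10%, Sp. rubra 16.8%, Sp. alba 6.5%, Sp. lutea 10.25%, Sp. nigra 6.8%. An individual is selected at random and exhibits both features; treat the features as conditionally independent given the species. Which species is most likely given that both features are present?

Prior × likelihood for each hypothesis:
  Sp. viridis: 0.22 × 0.083 × 0.1 = 0.001826
  Sp. rubra: 0.22 × 0.05 × 0.168 = 0.001848
  Sp. alba: 0.05 × 0.072 × 0.065 = 0.000234
  Sp. lutea: 0.38 × 0.122 × 0.1025 = 0.0047519
  Sp. nigra: 0.13 × 0.224 × 0.068 = 0.00198016
Normalizing constant = 0.01064006.
Largest term belongs to Sp. lutea, so Sp. lutea is most probable.

Sp. lutea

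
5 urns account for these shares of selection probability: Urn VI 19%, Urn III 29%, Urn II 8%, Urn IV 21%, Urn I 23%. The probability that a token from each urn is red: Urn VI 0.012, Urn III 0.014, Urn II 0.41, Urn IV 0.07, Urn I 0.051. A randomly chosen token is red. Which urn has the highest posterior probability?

Prior × likelihood for each hypothesis:
  Urn VI: 0.19 × 0.012 = 0.00228
  Urn III: 0.29 × 0.014 = 0.00406
  Urn II: 0.08 × 0.41 = 0.0328
  Urn IV: 0.21 × 0.07 = 0.0147
  Urn I: 0.23 × 0.051 = 0.01173
Sum = 0.06557.
Largest term belongs to Urn II, so Urn II is most probable.

Urn II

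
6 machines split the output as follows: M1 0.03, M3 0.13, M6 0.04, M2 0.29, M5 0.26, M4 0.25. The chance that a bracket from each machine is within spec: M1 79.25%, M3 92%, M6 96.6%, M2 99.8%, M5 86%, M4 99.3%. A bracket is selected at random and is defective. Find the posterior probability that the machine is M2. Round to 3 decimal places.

0.010

Taking complements, P(defective | each) = M1 0.2075, M3 0.08, M6 0.034, M2 0.002, M5 0.14, M4 0.007.
Unnormalized posteriors (prior × likelihood):
  M1: 0.03 × 0.2075 = 0.006225
  M3: 0.13 × 0.08 = 0.0104
  M6: 0.04 × 0.034 = 0.00136
  M2: 0.29 × 0.002 = 0.00058
  M5: 0.26 × 0.14 = 0.0364
  M4: 0.25 × 0.007 = 0.00175
Total = 0.056715.
P(M2 | evidence) = 0.00058 / 0.056715 ≈ 0.010.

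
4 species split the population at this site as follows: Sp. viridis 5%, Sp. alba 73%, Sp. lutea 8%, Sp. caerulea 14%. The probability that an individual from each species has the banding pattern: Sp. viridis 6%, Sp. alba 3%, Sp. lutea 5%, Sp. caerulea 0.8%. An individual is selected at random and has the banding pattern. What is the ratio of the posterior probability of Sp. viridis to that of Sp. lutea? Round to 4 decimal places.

Prior × likelihood for each hypothesis:
  Sp. viridis: 0.05 × 0.06 = 0.003
  Sp. alba: 0.73 × 0.03 = 0.0219
  Sp. lutea: 0.08 × 0.05 = 0.004
  Sp. caerulea: 0.14 × 0.008 = 0.00112
Normalizing constant = 0.03002.
The ratio is 0.003 / 0.004 (the normalizer cancels) = 0.7500.

0.7500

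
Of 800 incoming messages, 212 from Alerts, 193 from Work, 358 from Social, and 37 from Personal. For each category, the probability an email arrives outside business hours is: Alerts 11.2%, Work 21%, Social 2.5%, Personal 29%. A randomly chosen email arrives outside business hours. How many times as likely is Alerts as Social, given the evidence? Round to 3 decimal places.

Unnormalized posteriors (prior × likelihood):
  Alerts: 0.265 × 0.112 = 0.02968
  Work: 0.24125 × 0.21 = 0.0506625
  Social: 0.4475 × 0.025 = 0.0111875
  Personal: 0.04625 × 0.29 = 0.0134125
Total = 0.1049425.
The ratio is 0.02968 / 0.0111875 (the normalizer cancels) = 2.653.

2.653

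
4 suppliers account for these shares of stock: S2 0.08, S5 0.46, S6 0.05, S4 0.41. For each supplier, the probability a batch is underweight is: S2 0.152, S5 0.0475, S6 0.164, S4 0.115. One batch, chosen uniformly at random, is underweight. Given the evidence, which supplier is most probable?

By Bayes' rule, posterior ∝ prior × likelihood:
  S2: 0.08 × 0.152 = 0.01216
  S5: 0.46 × 0.0475 = 0.02185
  S6: 0.05 × 0.164 = 0.0082
  S4: 0.41 × 0.115 = 0.04715
Normalizing constant = 0.08936.
Largest term belongs to S4, so S4 is most probable.

S4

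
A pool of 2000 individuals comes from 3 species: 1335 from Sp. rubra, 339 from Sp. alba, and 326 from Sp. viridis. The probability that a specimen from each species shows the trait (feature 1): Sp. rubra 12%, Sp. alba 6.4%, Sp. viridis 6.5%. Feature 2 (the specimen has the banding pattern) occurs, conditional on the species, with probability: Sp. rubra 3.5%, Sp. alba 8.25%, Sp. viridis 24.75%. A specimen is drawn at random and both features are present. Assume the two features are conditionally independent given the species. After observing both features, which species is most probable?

Prior × likelihood for each hypothesis:
  Sp. rubra: 0.6675 × 0.12 × 0.035 = 0.0028035
  Sp. alba: 0.1695 × 0.064 × 0.0825 = 0.00089496
  Sp. viridis: 0.163 × 0.065 × 0.2475 = 0.0026222625
Total = 0.0063207225.
Largest term belongs to Sp. rubra, so Sp. rubra is most probable.

Sp. rubra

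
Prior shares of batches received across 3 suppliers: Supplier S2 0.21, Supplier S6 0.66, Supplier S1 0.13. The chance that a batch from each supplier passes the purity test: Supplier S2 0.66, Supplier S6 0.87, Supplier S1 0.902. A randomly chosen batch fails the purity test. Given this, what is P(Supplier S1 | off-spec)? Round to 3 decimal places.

Taking complements, P(off-spec | each) = Supplier S2 0.34, Supplier S6 0.13, Supplier S1 0.098.
By Bayes' rule, posterior ∝ prior × likelihood:
  Supplier S2: 0.21 × 0.34 = 0.0714
  Supplier S6: 0.66 × 0.13 = 0.0858
  Supplier S1: 0.13 × 0.098 = 0.01274
Sum = 0.16994.
P(Supplier S1 | evidence) = 0.01274 / 0.16994 ≈ 0.075.

0.075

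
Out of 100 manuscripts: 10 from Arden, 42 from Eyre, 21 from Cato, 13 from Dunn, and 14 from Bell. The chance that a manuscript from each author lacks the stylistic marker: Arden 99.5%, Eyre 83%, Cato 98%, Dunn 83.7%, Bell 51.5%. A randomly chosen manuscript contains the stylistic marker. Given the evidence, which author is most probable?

Eyre

Taking complements, P(marker | each) = Arden 0.005, Eyre 0.17, Cato 0.02, Dunn 0.163, Bell 0.485.
Prior × likelihood for each hypothesis:
  Arden: 0.1 × 0.005 = 0.0005
  Eyre: 0.42 × 0.17 = 0.0714
  Cato: 0.21 × 0.02 = 0.0042
  Dunn: 0.13 × 0.163 = 0.02119
  Bell: 0.14 × 0.485 = 0.0679
Total = 0.16519.
Largest term belongs to Eyre, so Eyre is most probable.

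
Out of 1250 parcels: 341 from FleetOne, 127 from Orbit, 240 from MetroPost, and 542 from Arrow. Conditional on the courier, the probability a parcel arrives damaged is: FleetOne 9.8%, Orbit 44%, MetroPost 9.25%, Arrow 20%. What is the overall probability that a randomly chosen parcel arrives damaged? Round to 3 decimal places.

0.176

By Bayes' rule, posterior ∝ prior × likelihood:
  FleetOne: 0.2728 × 0.098 = 0.0267344
  Orbit: 0.1016 × 0.44 = 0.044704
  MetroPost: 0.192 × 0.0925 = 0.01776
  Arrow: 0.4336 × 0.2 = 0.08672
P(damaged) = 0.0267344 + 0.044704 + 0.01776 + 0.08672 = 0.1759184 → 0.176.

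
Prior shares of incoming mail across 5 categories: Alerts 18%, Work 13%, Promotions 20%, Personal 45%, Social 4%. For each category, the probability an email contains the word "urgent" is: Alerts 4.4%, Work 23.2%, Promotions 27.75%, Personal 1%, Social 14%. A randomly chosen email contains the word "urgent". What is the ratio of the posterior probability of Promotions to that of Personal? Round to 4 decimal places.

Compute prior × likelihood for every hypothesis:
  Alerts: 0.18 × 0.044 = 0.00792
  Work: 0.13 × 0.232 = 0.03016
  Promotions: 0.2 × 0.2775 = 0.0555
  Personal: 0.45 × 0.01 = 0.0045
  Social: 0.04 × 0.14 = 0.0056
Normalizing constant = 0.10368.
The ratio is 0.0555 / 0.0045 (the normalizer cancels) = 12.3333.

12.3333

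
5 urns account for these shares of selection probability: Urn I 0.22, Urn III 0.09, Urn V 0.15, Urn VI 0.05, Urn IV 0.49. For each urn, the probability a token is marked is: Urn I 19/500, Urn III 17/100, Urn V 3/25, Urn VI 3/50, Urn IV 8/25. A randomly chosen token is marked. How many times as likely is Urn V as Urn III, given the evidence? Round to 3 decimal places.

1.176

Compute prior × likelihood for every hypothesis:
  Urn I: 0.22 × 0.038 = 0.00836
  Urn III: 0.09 × 0.17 = 0.0153
  Urn V: 0.15 × 0.12 = 0.018
  Urn VI: 0.05 × 0.06 = 0.003
  Urn IV: 0.49 × 0.32 = 0.1568
Sum = 0.20146.
The ratio is 0.018 / 0.0153 (the normalizer cancels) = 1.176.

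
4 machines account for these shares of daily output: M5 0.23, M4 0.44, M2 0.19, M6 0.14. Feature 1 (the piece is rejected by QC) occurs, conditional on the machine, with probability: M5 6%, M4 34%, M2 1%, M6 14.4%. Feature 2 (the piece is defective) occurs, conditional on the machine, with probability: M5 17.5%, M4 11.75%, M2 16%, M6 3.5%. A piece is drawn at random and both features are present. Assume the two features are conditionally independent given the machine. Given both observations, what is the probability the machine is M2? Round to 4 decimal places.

0.0145

Compute prior × likelihood for every hypothesis:
  M5: 0.23 × 0.06 × 0.175 = 0.002415
  M4: 0.44 × 0.34 × 0.1175 = 0.017578
  M2: 0.19 × 0.01 × 0.16 = 0.000304
  M6: 0.14 × 0.144 × 0.035 = 0.0007056
Sum = 0.0210026.
P(M2 | evidence) = 0.000304 / 0.0210026 ≈ 0.0145.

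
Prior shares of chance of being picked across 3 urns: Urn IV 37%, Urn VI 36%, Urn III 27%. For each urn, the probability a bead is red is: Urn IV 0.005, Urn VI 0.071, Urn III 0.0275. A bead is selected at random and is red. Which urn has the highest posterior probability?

Urn VI

Unnormalized posteriors (prior × likelihood):
  Urn IV: 0.37 × 0.005 = 0.00185
  Urn VI: 0.36 × 0.071 = 0.02556
  Urn III: 0.27 × 0.0275 = 0.007425
Normalizing constant = 0.034835.
Largest term belongs to Urn VI, so Urn VI is most probable.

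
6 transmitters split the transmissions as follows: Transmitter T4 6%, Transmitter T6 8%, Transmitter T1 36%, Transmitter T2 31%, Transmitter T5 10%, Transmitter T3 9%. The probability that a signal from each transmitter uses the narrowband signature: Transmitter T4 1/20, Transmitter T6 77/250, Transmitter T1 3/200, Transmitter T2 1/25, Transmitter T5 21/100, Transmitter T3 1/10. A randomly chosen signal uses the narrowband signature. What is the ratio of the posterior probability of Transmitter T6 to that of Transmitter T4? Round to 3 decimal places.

Prior × likelihood for each hypothesis:
  Transmitter T4: 0.06 × 0.05 = 0.003
  Transmitter T6: 0.08 × 0.308 = 0.02464
  Transmitter T1: 0.36 × 0.015 = 0.0054
  Transmitter T2: 0.31 × 0.04 = 0.0124
  Transmitter T5: 0.1 × 0.21 = 0.021
  Transmitter T3: 0.09 × 0.1 = 0.009
Sum = 0.07544.
The ratio is 0.02464 / 0.003 (the normalizer cancels) = 8.213.

8.213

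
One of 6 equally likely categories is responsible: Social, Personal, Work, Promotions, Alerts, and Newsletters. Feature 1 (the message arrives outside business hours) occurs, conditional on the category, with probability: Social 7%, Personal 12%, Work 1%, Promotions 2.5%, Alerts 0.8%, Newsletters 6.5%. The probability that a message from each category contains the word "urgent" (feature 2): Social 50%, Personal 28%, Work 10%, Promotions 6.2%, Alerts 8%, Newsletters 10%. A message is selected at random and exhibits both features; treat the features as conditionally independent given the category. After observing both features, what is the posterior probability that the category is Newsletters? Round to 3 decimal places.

Since the prior is uniform, the posterior is proportional to the likelihood:
  Social: 0.07 × 0.5 = 0.035
  Personal: 0.12 × 0.28 = 0.0336
  Work: 0.01 × 0.1 = 0.001
  Promotions: 0.025 × 0.062 = 0.00155
  Alerts: 0.008 × 0.08 = 0.00064
  Newsletters: 0.065 × 0.1 = 0.0065
Total = 0.07829.
P(Newsletters | evidence) = 0.0065 / 0.07829 ≈ 0.083.

0.083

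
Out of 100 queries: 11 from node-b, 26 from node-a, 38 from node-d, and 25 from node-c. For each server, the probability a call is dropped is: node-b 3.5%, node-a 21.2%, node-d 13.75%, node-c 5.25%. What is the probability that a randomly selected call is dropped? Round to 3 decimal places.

0.124

Prior × likelihood for each hypothesis:
  node-b: 0.11 × 0.035 = 0.00385
  node-a: 0.26 × 0.212 = 0.05512
  node-d: 0.38 × 0.1375 = 0.05225
  node-c: 0.25 × 0.0525 = 0.013125
P(dropped) = 0.00385 + 0.05512 + 0.05225 + 0.013125 = 0.124345 → 0.124.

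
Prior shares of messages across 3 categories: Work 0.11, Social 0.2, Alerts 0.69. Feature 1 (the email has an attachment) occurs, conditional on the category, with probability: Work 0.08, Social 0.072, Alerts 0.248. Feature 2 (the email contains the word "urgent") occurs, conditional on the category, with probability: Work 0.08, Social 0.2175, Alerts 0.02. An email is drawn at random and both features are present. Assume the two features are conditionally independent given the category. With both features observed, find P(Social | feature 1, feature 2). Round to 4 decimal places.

By Bayes' rule, posterior ∝ prior × likelihood:
  Work: 0.11 × 0.08 × 0.08 = 0.000704
  Social: 0.2 × 0.072 × 0.2175 = 0.003132
  Alerts: 0.69 × 0.248 × 0.02 = 0.0034224
Total = 0.0072584.
P(Social | evidence) = 0.003132 / 0.0072584 ≈ 0.4315.

0.4315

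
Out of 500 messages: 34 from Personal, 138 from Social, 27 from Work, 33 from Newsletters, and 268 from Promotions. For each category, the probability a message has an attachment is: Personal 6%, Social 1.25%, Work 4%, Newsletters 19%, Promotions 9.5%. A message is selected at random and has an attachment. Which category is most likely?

Promotions

Compute prior × likelihood for every hypothesis:
  Personal: 0.068 × 0.06 = 0.00408
  Social: 0.276 × 0.0125 = 0.00345
  Work: 0.054 × 0.04 = 0.00216
  Newsletters: 0.066 × 0.19 = 0.01254
  Promotions: 0.536 × 0.095 = 0.05092
Sum = 0.07315.
Largest term belongs to Promotions, so Promotions is most probable.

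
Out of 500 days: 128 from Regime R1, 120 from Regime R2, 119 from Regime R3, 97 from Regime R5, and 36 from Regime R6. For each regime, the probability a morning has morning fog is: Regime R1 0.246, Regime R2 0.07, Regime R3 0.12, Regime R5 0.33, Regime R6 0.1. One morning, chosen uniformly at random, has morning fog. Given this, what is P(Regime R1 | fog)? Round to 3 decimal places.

0.351

Prior × likelihood for each hypothesis:
  Regime R1: 0.256 × 0.246 = 0.062976
  Regime R2: 0.24 × 0.07 = 0.0168
  Regime R3: 0.238 × 0.12 = 0.02856
  Regime R5: 0.194 × 0.33 = 0.06402
  Regime R6: 0.072 × 0.1 = 0.0072
Total = 0.179556.
P(Regime R1 | evidence) = 0.062976 / 0.179556 ≈ 0.351.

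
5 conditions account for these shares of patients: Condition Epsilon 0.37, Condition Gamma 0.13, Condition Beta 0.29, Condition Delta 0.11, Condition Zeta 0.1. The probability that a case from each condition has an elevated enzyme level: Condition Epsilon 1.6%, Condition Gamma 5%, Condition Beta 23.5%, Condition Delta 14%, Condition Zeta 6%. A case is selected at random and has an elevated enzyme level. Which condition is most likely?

Unnormalized posteriors (prior × likelihood):
  Condition Epsilon: 0.37 × 0.016 = 0.00592
  Condition Gamma: 0.13 × 0.05 = 0.0065
  Condition Beta: 0.29 × 0.235 = 0.06815
  Condition Delta: 0.11 × 0.14 = 0.0154
  Condition Zeta: 0.1 × 0.06 = 0.006
Normalizing constant = 0.10197.
Largest term belongs to Condition Beta, so Condition Beta is most probable.

Condition Beta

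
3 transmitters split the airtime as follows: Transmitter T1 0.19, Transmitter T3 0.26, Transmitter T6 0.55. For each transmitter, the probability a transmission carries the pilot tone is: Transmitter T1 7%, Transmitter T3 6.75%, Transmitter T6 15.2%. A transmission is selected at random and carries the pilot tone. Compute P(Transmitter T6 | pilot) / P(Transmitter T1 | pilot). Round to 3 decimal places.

Unnormalized posteriors (prior × likelihood):
  Transmitter T1: 0.19 × 0.07 = 0.0133
  Transmitter T3: 0.26 × 0.0675 = 0.01755
  Transmitter T6: 0.55 × 0.152 = 0.0836
Total = 0.11445.
The ratio is 0.0836 / 0.0133 (the normalizer cancels) = 6.286.

6.286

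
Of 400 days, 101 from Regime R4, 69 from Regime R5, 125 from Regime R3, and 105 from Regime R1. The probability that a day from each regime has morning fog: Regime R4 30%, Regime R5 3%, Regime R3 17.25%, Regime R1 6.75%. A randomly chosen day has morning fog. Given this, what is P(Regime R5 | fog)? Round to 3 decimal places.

0.034

Compute prior × likelihood for every hypothesis:
  Regime R4: 0.2525 × 0.3 = 0.07575
  Regime R5: 0.1725 × 0.03 = 0.005175
  Regime R3: 0.3125 × 0.1725 = 0.05390625
  Regime R1: 0.2625 × 0.0675 = 0.01771875
Total = 0.15255.
P(Regime R5 | evidence) = 0.005175 / 0.15255 ≈ 0.034.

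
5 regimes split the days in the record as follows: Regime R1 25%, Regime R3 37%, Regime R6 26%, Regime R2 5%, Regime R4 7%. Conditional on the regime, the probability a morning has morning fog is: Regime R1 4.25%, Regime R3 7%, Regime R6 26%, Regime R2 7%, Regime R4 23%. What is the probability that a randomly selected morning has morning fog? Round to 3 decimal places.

Unnormalized posteriors (prior × likelihood):
  Regime R1: 0.25 × 0.0425 = 0.010625
  Regime R3: 0.37 × 0.07 = 0.0259
  Regime R6: 0.26 × 0.26 = 0.0676
  Regime R2: 0.05 × 0.07 = 0.0035
  Regime R4: 0.07 × 0.23 = 0.0161
P(fog) = 0.010625 + 0.0259 + 0.0676 + 0.0035 + 0.0161 = 0.123725 → 0.124.

0.124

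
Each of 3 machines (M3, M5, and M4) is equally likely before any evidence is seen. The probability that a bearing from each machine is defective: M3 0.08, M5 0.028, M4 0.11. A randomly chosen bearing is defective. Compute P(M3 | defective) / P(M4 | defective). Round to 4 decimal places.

Since the prior is uniform, the posterior is proportional to the likelihood:
  M3: 0.08
  M5: 0.028
  M4: 0.11
Sum = 0.218.
The ratio is 0.08 / 0.11 (the normalizer cancels) = 0.7273.

0.7273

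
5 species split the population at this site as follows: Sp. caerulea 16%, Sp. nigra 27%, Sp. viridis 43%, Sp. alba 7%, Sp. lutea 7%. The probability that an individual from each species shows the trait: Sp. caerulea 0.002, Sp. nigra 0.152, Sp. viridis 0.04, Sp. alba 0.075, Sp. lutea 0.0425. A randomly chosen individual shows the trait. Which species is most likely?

Sp. nigra

Compute prior × likelihood for every hypothesis:
  Sp. caerulea: 0.16 × 0.002 = 0.00032
  Sp. nigra: 0.27 × 0.152 = 0.04104
  Sp. viridis: 0.43 × 0.04 = 0.0172
  Sp. alba: 0.07 × 0.075 = 0.00525
  Sp. lutea: 0.07 × 0.0425 = 0.002975
Normalizing constant = 0.066785.
Largest term belongs to Sp. nigra, so Sp. nigra is most probable.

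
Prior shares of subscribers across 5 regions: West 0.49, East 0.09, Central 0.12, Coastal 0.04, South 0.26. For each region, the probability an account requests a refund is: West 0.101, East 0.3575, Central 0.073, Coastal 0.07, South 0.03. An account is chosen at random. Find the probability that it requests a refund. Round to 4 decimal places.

By Bayes' rule, posterior ∝ prior × likelihood:
  West: 0.49 × 0.101 = 0.04949
  East: 0.09 × 0.3575 = 0.032175
  Central: 0.12 × 0.073 = 0.00876
  Coastal: 0.04 × 0.07 = 0.0028
  South: 0.26 × 0.03 = 0.0078
P(refund) = 0.04949 + 0.032175 + 0.00876 + 0.0028 + 0.0078 = 0.101025 → 0.1010.

0.1010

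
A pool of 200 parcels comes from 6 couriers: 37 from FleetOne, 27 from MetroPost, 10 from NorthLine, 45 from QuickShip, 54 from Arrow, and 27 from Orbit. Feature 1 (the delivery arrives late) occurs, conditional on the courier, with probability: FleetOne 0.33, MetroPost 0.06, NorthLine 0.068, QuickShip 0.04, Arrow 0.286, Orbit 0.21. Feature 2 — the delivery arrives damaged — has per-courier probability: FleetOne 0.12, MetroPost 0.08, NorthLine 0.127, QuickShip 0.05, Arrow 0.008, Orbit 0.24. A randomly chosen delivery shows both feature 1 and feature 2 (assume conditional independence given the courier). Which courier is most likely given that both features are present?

FleetOne

Prior × likelihood for each hypothesis:
  FleetOne: 0.185 × 0.33 × 0.12 = 0.007326
  MetroPost: 0.135 × 0.06 × 0.08 = 0.000648
  NorthLine: 0.05 × 0.068 × 0.127 = 0.0004318
  QuickShip: 0.225 × 0.04 × 0.05 = 0.00045
  Arrow: 0.27 × 0.286 × 0.008 = 0.00061776
  Orbit: 0.135 × 0.21 × 0.24 = 0.006804
Total = 0.01627756.
Largest term belongs to FleetOne, so FleetOne is most probable.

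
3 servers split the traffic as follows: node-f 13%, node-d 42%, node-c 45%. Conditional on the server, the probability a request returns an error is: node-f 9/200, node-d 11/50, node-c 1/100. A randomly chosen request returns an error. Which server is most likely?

node-d

Prior × likelihood for each hypothesis:
  node-f: 0.13 × 0.045 = 0.00585
  node-d: 0.42 × 0.22 = 0.0924
  node-c: 0.45 × 0.01 = 0.0045
Sum = 0.10275.
Largest term belongs to node-d, so node-d is most probable.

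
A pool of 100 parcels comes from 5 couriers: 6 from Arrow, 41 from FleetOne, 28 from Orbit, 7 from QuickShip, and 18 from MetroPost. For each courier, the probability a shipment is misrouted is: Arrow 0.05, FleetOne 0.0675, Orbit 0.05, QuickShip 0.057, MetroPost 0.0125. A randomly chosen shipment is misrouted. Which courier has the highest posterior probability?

By Bayes' rule, posterior ∝ prior × likelihood:
  Arrow: 0.06 × 0.05 = 0.003
  FleetOne: 0.41 × 0.0675 = 0.027675
  Orbit: 0.28 × 0.05 = 0.014
  QuickShip: 0.07 × 0.057 = 0.00399
  MetroPost: 0.18 × 0.0125 = 0.00225
Sum = 0.050915.
Largest term belongs to FleetOne, so FleetOne is most probable.

FleetOne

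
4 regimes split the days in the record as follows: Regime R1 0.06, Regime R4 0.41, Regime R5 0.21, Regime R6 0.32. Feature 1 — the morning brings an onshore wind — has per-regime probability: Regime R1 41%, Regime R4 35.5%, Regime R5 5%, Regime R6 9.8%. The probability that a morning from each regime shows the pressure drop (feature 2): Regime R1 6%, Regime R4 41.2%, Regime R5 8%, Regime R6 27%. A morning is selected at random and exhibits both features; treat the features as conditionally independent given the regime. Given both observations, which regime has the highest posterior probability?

Unnormalized posteriors (prior × likelihood):
  Regime R1: 0.06 × 0.41 × 0.06 = 0.001476
  Regime R4: 0.41 × 0.355 × 0.412 = 0.0599666
  Regime R5: 0.21 × 0.05 × 0.08 = 0.00084
  Regime R6: 0.32 × 0.098 × 0.27 = 0.0084672
Normalizing constant = 0.0707498.
Largest term belongs to Regime R4, so Regime R4 is most probable.

Regime R4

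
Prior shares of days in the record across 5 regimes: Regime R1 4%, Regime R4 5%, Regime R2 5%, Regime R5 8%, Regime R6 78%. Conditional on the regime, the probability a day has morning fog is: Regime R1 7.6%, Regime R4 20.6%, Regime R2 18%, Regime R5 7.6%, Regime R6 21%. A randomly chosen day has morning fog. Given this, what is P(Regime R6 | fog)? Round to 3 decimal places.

0.852

By Bayes' rule, posterior ∝ prior × likelihood:
  Regime R1: 0.04 × 0.076 = 0.00304
  Regime R4: 0.05 × 0.206 = 0.0103
  Regime R2: 0.05 × 0.18 = 0.009
  Regime R5: 0.08 × 0.076 = 0.00608
  Regime R6: 0.78 × 0.21 = 0.1638
Normalizing constant = 0.19222.
P(Regime R6 | evidence) = 0.1638 / 0.19222 ≈ 0.852.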